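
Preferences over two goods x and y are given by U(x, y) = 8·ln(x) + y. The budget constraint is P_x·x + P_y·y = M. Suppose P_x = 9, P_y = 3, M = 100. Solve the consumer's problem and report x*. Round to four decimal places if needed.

x* = 2.6667

Set MRS = P_x/P_y: (8/x)/1 = P_x/P_y.
So x*(P_x,P_y) = 8·P_y/P_x, independent of income; and y* = (M − 8·P_y)/P_y.
At the given prices: x* = 8·3/9 = 2.6667.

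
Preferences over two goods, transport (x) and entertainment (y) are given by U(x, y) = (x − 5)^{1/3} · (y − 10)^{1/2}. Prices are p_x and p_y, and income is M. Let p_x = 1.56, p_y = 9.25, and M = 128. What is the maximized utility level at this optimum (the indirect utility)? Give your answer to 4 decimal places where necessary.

Let x' = x−5, y' = y−10. MRS = (2/3)·y'/x' = p_x/p_y.
After buying the subsistence bundle (5, 10), a share 0.4 of the remaining income goes to x: x* = 5 + 0.4·(M − 5p_x − 10p_y)/p_x.
Discretionary income = 128 − 5·1.56 − 10·9.25 = 27.7; x* = 5 + 0.4·27.7/1.56 = 12.1026; y* = 10 + 0.6·27.7/9.25 = 11.7968.
Utility at the optimum: U(12.1026, 11.7968) = 2.5766.

V = 2.5766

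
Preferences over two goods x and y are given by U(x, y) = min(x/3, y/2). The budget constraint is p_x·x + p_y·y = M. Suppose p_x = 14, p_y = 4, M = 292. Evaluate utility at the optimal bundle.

V = 5.84

With perfect complements, no substitution: consume in ratio x:y = 3:2.
Budget: p_x·x + p_y·(2/3)·x = M, so (3·p_x + 2·p_y)·x = 3·M.
Demand: x*(p_x,p_y,M) = 3·M/(3·p_x + 2·p_y), y* = 2·M/(3·p_x + 2·p_y).
Here 3·14 + 2·4 = 50, giving x* = 17.52 and y* = 11.68.
Utility at the optimum: U(17.52, 11.68) = 5.84.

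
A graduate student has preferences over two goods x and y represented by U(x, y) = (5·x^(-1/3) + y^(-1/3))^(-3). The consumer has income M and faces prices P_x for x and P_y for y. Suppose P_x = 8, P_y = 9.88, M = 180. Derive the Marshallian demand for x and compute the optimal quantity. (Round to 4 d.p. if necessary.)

Numerically y/x = 0.255283, so x* = 180/(8 + 9.88·0.255283) = 17.1067.

x* = 17.1067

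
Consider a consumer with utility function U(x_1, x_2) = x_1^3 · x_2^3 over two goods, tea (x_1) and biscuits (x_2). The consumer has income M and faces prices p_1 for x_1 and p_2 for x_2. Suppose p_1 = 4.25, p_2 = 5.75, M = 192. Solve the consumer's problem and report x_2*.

x_2* = 16.6957

MU_x_1/MU_x_2 = (3·x_2)/(3·x_1); tangency sets this equal to p_1/p_2.
So 3·p_2·x_2 = 3·p_1·x_1; combined with the budget, a share 0.5 of income goes to x_1.
Demand: x_1*(p_1,p_2,M) = 0.5·M/p_1 and x_2* = 0.5·M/p_2.
At p_1=4.25, p_2=5.75, M=192: x_2* = 0.5·192/5.75 = 16.6957.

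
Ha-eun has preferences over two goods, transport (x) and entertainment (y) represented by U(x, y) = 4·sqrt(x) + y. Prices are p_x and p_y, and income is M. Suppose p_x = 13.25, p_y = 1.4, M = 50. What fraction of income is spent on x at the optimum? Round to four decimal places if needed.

Utility is quasi-linear in y; the FOC for x is 2/√x = p_x/p_y.
Thus x* = (2·p_y/p_x)² — independent of M — with the rest of income spent on y.
Plugging in: x* = (2·1.4/13.25)² = 0.0447, y* = 35.2916.
Expenditure on x: 13.25·0.0447 = 0.5917; share = 0.0118.

share on x = 0.0118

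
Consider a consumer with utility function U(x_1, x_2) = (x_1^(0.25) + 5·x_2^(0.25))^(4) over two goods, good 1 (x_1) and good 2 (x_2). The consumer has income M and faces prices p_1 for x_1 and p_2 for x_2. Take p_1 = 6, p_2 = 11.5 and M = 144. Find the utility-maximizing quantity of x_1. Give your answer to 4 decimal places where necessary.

x_1* = 3.0445

MRS = MU_x_1/MU_x_2 = (1/5)·(x_2/x_1)^(0.75). Set equal to p_1/p_2.
Solve for the ratio: x_2/x_1 = [5·p_1/p_2]^(4/3).
Substitute x_2 = (x_2/x_1)·x_1 into the budget: x_1* = M/(p_1 + p_2·(x_2/x_1)).
Numerically x_2/x_1 = 3.591131, so x_1* = 144/(6 + 11.5·3.591131) = 3.0445.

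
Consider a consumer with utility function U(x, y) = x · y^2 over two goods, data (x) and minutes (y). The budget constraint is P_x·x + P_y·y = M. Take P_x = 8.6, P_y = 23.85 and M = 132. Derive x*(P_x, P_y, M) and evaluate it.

x* = 5.1163

Demand: x*(P_x,P_y,M) = 1/3·M/P_x and y* = 2/3·M/P_y.
At P_x=8.6, P_y=23.85, M=132: x* = 1/3·132/8.6 = 5.1163.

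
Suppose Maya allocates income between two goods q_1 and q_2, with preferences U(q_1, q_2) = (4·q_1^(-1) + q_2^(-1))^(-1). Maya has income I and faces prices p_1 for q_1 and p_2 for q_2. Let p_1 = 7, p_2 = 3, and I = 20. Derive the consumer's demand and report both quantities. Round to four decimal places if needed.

MU_q_1 ∝ 4·q_1^(-2), MU_q_2 ∝ q_2^(-2), so MRS = 4·(q_2/q_1)^(2) = p_1/p_2.
Solve for the ratio: q_2/q_1 = [(1/4)·p_1/p_2]^(0.5).
Substitute q_2 = (q_2/q_1)·q_1 into the budget: q_1* = I/(p_1 + p_2·(q_2/q_1)).
Numerically q_2/q_1 = 0.763763, so q_1* = 20/(7 + 3·0.763763) = 2.1526 and q_2* = 0.763763·2.1526 = 1.644.

q_1* = 2.1526, q_2* = 1.644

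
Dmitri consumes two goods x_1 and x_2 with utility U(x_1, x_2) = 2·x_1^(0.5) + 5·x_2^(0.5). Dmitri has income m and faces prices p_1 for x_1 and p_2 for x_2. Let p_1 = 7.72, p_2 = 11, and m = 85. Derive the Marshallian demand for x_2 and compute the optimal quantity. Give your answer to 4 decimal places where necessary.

MRS = MU_x_1/MU_x_2 = (2/5)·(x_2/x_1)^(0.5). Set equal to p_1/p_2.
Hence x_2/x_1 = ((5/2)·p_1/p_2)^(1/(0.5)), i.e. raised to the 2 power.
Substitute x_2 = (x_2/x_1)·x_1 into the budget: x_1* = m/(p_1 + p_2·(x_2/x_1)).
Numerically x_2/x_1 = 3.07843, so x_1* = 85/(7.72 + 11·3.07843) = 2.0441 and x_2* = 3.07843·2.0441 = 6.2927.

x_2* = 6.2927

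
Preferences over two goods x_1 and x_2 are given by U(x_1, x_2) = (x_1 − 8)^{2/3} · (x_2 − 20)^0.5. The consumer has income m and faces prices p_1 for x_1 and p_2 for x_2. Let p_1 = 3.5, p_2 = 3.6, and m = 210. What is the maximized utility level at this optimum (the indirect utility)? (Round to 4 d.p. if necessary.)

V = 24.8169

After buying the subsistence bundle (8, 20), a share 4/7 of the remaining income goes to x_1: x_1* = 8 + 4/7·(m − 8p_1 − 20p_2)/p_1.
Discretionary income = 210 − 8·3.5 − 20·3.6 = 110; x_1* = 8 + 4/7·110/3.5 = 25.9592; x_2* = 20 + 3/7·110/3.6 = 33.0952.
Utility at the optimum: U(25.9592, 33.0952) = 24.8169.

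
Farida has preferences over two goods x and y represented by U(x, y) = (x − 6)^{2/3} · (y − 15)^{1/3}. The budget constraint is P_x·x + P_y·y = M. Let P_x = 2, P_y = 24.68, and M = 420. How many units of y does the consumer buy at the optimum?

This is Cobb-Douglas in (x−6, y−15): tangency gives 2/3·P_y·(y−15) = 1/3·P_x·(x−6).
After buying the subsistence bundle (6, 15), a share 2/3 of the remaining income goes to x: x* = 6 + 2/3·(M − 6P_x − 15P_y)/P_x.
Discretionary income = 420 − 6·2 − 15·24.68 = 37.8; y* = 15 + 1/3·37.8/24.68 = 15.5105.

y* = 15.5105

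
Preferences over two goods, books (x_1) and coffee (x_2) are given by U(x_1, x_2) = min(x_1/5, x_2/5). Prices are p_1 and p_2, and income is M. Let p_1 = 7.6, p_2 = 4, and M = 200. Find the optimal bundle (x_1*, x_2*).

Leontief preferences: the optimum is at the kink where x_1/5 = x_2/5, i.e. x_2 = x_1.
Budget: p_1·x_1 + p_2·x_1 = M, so (5·p_1 + 5·p_2)·x_1 = 5·M.
Demand: x_1*(p_1,p_2,M) = 5·M/(5·p_1 + 5·p_2), x_2* = 5·M/(5·p_1 + 5·p_2).
Here 5·7.6 + 5·4 = 58, giving x_1* = 17.2414 and x_2* = 17.2414.

x_1* = 17.2414, x_2* = 17.2414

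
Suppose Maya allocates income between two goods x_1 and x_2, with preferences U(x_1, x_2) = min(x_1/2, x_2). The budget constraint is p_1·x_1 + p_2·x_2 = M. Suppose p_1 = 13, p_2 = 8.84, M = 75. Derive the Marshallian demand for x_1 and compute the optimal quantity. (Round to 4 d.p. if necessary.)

x_1* = 4.3054

With perfect complements, no substitution: consume in ratio x_1:x_2 = 2:1.
Budget: p_1·x_1 + p_2·(1/2)·x_1 = M, so (2·p_1 + p_2)·x_1 = 2·M.
Demand: x_1*(p_1,p_2,M) = 2·M/(2·p_1 + p_2), x_2* = M/(2·p_1 + p_2).
Here 2·13 + 8.84 = 34.84, giving x_1* = 4.3054.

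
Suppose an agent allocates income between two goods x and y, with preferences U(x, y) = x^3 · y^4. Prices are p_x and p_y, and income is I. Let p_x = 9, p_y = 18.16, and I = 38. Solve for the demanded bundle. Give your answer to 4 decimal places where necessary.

x* = 1.8095, y* = 1.1957

The MRS is (3/4)·y/x. Set MRS = p_x/p_y.
Rearranging, p_y·y = (4/3)·p_x·x. Substituting into the budget gives p_x·x·(1 + (4/3)) = I.
Demand: x*(p_x,p_y,I) = 3/7·I/p_x and y* = 4/7·I/p_y.
At p_x=9, p_y=18.16, I=38: x* = 3/7·38/9 = 1.8095, y* = 1.1957.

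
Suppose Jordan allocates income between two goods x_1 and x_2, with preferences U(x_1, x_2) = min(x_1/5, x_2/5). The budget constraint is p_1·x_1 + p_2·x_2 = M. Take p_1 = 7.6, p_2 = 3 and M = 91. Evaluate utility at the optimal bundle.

V = 1.717

Demand: x_1*(p_1,p_2,M) = 5·M/(5·p_1 + 5·p_2), x_2* = 5·M/(5·p_1 + 5·p_2).
Here 5·7.6 + 5·3 = 53, giving x_1* = 8.5849 and x_2* = 8.5849.
Utility at the optimum: U(8.5849, 8.5849) = 1.717.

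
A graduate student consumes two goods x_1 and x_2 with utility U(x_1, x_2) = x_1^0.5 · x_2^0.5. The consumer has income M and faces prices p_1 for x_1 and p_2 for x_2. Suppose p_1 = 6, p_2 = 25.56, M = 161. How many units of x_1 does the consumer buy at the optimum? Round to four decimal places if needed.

MU_x_1/MU_x_2 = (0.5·x_2)/(0.5·x_1); tangency sets this equal to p_1/p_2.
Rearranging, p_2·x_2 = p_1·x_1. Substituting into the budget gives p_1·x_1·(1 + 1) = M.
Demand: x_1*(p_1,p_2,M) = 0.5·M/p_1 and x_2* = 0.5·M/p_2.
At p_1=6, p_2=25.56, M=161: x_1* = 0.5·161/6 = 13.4167.

x_1* = 13.4167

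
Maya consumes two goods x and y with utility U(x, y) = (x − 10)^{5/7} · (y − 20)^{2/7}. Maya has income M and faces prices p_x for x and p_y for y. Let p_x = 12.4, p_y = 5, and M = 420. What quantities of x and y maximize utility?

MRS = (5/2)·(y−20)/(x−10). Tangency with p_x/p_y gives y−20 = (2/5)·(p_x/p_y)·(x−10).
Substituting into the budget: x* = 10 + 5/7·(M − 10·p_x − 20·p_y)/p_x, and y* = 20 + 2/7·(…)/p_y.
Discretionary income = 420 − 10·12.4 − 20·5 = 196; x* = 10 + 5/7·196/12.4 = 21.2903; y* = 20 + 2/7·196/5 = 31.2.

x* = 21.2903, y* = 31.2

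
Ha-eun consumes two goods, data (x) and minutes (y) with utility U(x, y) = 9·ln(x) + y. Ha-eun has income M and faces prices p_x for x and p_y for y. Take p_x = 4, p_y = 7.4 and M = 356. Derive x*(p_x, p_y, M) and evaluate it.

x* = 16.65

Set MRS = p_x/p_y: (9/x)/1 = p_x/p_y.
So x*(p_x,p_y) = 9·p_y/p_x, independent of income; and y* = (M − 9·p_y)/p_y.
At the given prices: x* = 9·7.4/4 = 16.65.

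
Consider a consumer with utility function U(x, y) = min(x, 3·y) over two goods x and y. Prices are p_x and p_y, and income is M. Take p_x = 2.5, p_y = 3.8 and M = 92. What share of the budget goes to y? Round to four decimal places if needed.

share on y = 0.3363

Demand: x*(p_x,p_y,M) = 3·M/(3·p_x + p_y), y* = M/(3·p_x + p_y).
Here 3·2.5 + 3.8 = 11.3, giving x* = 24.4248 and y* = 8.1416.
Expenditure on y: 3.8·8.1416 = 30.9381; share = 0.3363.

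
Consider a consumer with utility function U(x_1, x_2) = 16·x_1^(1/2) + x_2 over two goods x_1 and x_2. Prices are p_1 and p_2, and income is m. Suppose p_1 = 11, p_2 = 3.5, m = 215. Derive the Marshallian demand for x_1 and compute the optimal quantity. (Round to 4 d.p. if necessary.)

Set MRS = p_1/p_2: 8·x_1^(−1/2) = p_1/p_2.
Thus x_1* = (8·p_2/p_1)² — independent of m — with the rest of income spent on x_2.
Plugging in: x_1* = (8·3.5/11)² = 6.4793.

x_1* = 6.4793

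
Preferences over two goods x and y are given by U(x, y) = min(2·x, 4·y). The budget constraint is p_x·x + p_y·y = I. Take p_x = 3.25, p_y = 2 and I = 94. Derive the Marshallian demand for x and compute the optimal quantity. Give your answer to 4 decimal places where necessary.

Demand: x*(p_x,p_y,I) = 4·I/(4·p_x + 2·p_y), y* = 2·I/(4·p_x + 2·p_y).
Here 4·3.25 + 2·2 = 17, giving x* = 22.1176.

x* = 22.1176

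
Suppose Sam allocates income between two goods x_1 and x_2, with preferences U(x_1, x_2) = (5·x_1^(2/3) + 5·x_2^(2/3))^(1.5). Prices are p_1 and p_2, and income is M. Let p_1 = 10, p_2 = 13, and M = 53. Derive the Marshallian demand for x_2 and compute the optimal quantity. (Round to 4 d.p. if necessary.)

x_2* = 1.5156

MRS = MU_x_1/MU_x_2 = (x_2/x_1)^(1/3). Set equal to p_1/p_2.
Hence x_2/x_1 = (p_1/p_2)^(1/(1/3)), i.e. raised to the 3 power.
With the ratio pinned down, the budget gives x_1* = M/(p_1 + p_2·(x_2/x_1)) and x_2* = (x_2/x_1)·x_1*.
Numerically x_2/x_1 = 0.455166, so x_1* = 53/(10 + 13·0.455166) = 3.3297 and x_2* = 0.455166·3.3297 = 1.5156.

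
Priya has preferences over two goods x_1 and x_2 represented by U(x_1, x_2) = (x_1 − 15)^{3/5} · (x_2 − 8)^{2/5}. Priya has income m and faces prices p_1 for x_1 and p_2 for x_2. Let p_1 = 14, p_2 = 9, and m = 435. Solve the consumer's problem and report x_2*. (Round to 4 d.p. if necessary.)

x_2* = 14.8

Let x_1' = x_1−15, x_2' = x_2−8. MRS = (3/2)·x_2'/x_1' = p_1/p_2.
After buying the subsistence bundle (15, 8), a share 0.6 of the remaining income goes to x_1: x_1* = 15 + 0.6·(m − 15p_1 − 8p_2)/p_1.
Discretionary income = 435 − 15·14 − 8·9 = 153; x_2* = 8 + 0.4·153/9 = 14.8.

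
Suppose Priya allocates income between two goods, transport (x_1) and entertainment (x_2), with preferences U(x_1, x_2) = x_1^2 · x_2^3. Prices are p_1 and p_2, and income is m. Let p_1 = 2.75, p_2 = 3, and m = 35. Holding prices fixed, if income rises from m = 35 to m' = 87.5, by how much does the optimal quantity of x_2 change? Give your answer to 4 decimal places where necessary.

Δx_2* = 10.5

MU_x_1/MU_x_2 = (2·x_2)/(3·x_1); tangency sets this equal to p_1/p_2.
Rearranging, p_2·x_2 = (3/2)·p_1·x_1. Substituting into the budget gives p_1·x_1·(1 + (3/2)) = m.
Demand: x_1*(p_1,p_2,m) = 0.4·m/p_1 and x_2* = 0.6·m/p_2.
At p_1=2.75, p_2=3, m=35: x_2* = 0.6·35/3 = 7.
At m' = 87.5: x_2* = 17.5. Change: 17.5 − 7 = 10.5.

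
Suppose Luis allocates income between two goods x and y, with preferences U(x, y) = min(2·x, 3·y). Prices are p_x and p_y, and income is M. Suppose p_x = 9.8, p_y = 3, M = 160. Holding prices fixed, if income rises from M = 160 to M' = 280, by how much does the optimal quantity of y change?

Leontief preferences: the optimum is at the kink where x/3 = y/2, i.e. y = (2/3)·x.
Budget: p_x·x + p_y·(2/3)·x = M, so (3·p_x + 2·p_y)·x = 3·M.
Demand: x*(p_x,p_y,M) = 3·M/(3·p_x + 2·p_y), y* = 2·M/(3·p_x + 2·p_y).
Here 3·9.8 + 2·3 = 35.4, giving y* = 9.0395.
At M' = 280: y* = 15.8192. Change: 15.8192 − 9.0395 = 6.7797.

Δy* = 6.7797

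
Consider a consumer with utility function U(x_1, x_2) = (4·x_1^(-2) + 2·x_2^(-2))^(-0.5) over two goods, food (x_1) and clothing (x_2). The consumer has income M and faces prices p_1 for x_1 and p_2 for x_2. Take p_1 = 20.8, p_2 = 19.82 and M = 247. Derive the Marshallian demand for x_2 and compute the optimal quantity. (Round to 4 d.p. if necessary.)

From the CES first-order condition, 2·(x_2/x_1)^(3) = p_1/p_2.
Hence x_2/x_1 = ((1/2)·p_1/p_2)^(1/(3)), i.e. raised to the 1/3 power.
Substitute x_2 = (x_2/x_1)·x_1 into the budget: x_1* = M/(p_1 + p_2·(x_2/x_1)).
Numerically x_2/x_1 = 0.806572, so x_1* = 247/(20.8 + 19.82·0.806572) = 6.7145 and x_2* = 0.806572·6.7145 = 5.4157.

x_2* = 5.4157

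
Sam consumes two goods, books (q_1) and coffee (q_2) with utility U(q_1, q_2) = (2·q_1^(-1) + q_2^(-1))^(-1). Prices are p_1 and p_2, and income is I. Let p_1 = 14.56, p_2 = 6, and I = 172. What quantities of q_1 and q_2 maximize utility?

q_1* = 8.1251, q_2* = 8.9499

Substitute q_2 = (q_2/q_1)·q_1 into the budget: q_1* = I/(p_1 + p_2·(q_2/q_1)).
Numerically q_2/q_1 = 1.101514, so q_1* = 172/(14.56 + 6·1.101514) = 8.1251 and q_2* = 1.101514·8.1251 = 8.9499.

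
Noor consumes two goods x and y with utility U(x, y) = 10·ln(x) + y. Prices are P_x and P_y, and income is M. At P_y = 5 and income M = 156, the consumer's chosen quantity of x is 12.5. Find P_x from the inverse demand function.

Set MRS = P_x/P_y: (10/x)/1 = P_x/P_y.
So x*(P_x,P_y) = 10·P_y/P_x, independent of income; and y* = (M − 10·P_y)/P_y.
Set x* = 12.5 in the demand function and solve for P_x: P_x = 4.

P_x = 4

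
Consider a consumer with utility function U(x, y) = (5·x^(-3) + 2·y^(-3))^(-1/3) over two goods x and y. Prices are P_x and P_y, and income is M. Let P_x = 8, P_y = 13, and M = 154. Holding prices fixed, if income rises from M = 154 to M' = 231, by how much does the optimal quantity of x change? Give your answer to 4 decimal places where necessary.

From the CES first-order condition, (5/2)·(y/x)^(4) = P_x/P_y.
Solve for the ratio: y/x = [(2/5)·P_x/P_y]^(0.25).
With the ratio pinned down, the budget gives x* = M/(P_x + P_y·(y/x)) and y* = (y/x)·x*.
Numerically y/x = 0.704371, so x* = 154/(8 + 13·0.704371) = 8.976.
At M' = 231: x* = 13.464. Change: 13.464 − 8.976 = 4.488.

Δx* = 4.488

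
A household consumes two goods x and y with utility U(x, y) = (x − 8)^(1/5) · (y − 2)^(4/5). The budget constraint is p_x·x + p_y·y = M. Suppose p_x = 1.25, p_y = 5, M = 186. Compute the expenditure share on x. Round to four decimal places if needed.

share on x = 0.2323

Let x' = x−8, y' = y−2. MRS = (1/4)·y'/x' = p_x/p_y.
Substituting into the budget: x* = 8 + 0.2·(M − 8·p_x − 2·p_y)/p_x, and y* = 2 + 0.8·(…)/p_y.
Discretionary income = 186 − 8·1.25 − 2·5 = 166; x* = 8 + 0.2·166/1.25 = 34.56; y* = 2 + 0.8·166/5 = 28.56.
Expenditure on x: 1.25·34.56 = 43.2; share = 0.2323.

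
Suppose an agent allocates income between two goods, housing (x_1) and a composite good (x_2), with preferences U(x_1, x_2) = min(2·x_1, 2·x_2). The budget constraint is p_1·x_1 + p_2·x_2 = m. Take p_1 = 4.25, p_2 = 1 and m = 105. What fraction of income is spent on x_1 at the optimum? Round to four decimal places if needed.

Leontief preferences: the optimum is at the kink where x_1/2 = x_2/2, i.e. x_2 = x_1.
Budget: p_1·x_1 + p_2·x_1 = m, so (2·p_1 + 2·p_2)·x_1 = 2·m.
Demand: x_1*(p_1,p_2,m) = 2·m/(2·p_1 + 2·p_2), x_2* = 2·m/(2·p_1 + 2·p_2).
Here 2·4.25 + 2·1 = 10.5, giving x_1* = 20 and x_2* = 20.
Expenditure on x_1: 4.25·20 = 85; share = 0.8095.

share on x_1 = 0.8095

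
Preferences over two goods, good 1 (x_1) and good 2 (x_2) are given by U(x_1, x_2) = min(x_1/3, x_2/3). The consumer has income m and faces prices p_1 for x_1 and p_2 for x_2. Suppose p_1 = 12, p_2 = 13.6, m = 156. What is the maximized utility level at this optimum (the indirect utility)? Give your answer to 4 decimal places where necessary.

Leontief preferences: the optimum is at the kink where x_1/3 = x_2/3, i.e. x_2 = x_1.
Budget: p_1·x_1 + p_2·x_1 = m, so (3·p_1 + 3·p_2)·x_1 = 3·m.
Demand: x_1*(p_1,p_2,m) = 3·m/(3·p_1 + 3·p_2), x_2* = 3·m/(3·p_1 + 3·p_2).
Here 3·12 + 3·13.6 = 76.8, giving x_1* = 6.0938 and x_2* = 6.0938.
Utility at the optimum: U(6.0938, 6.0938) = 2.0312.

V = 2.0312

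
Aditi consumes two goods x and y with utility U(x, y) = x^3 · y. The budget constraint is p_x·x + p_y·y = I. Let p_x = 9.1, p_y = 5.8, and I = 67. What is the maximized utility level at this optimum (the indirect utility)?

V = 486.2626

The MRS is 3·y/x. Set MRS = p_x/p_y.
Rearranging, p_y·y = (1/3)·p_x·x. Substituting into the budget gives p_x·x·(1 + (1/3)) = I.
Demand: x*(p_x,p_y,I) = 0.75·I/p_x and y* = 0.25·I/p_y.
At p_x=9.1, p_y=5.8, I=67: x* = 0.75·67/9.1 = 5.522, y* = 2.8879.
Utility at the optimum: U(5.522, 2.8879) = 486.2626.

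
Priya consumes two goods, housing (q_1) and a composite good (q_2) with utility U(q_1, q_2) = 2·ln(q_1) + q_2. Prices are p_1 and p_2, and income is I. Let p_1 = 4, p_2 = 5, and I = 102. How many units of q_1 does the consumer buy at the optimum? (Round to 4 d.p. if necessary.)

Set MRS = p_1/p_2: (2/q_1)/1 = p_1/p_2.
So q_1*(p_1,p_2) = 2·p_2/p_1, independent of income; and q_2* = (I − 2·p_2)/p_2.
At the given prices: q_1* = 2·5/4 = 2.5.

q_1* = 2.5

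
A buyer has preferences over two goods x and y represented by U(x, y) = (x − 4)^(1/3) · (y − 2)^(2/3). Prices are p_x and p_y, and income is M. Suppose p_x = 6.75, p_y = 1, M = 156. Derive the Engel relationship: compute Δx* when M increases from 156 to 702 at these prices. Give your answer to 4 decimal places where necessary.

Δx* = 26.963

Let x' = x−4, y' = y−2. MRS = (1/2)·y'/x' = p_x/p_y.
Substituting into the budget: x* = 4 + 1/3·(M − 4·p_x − 2·p_y)/p_x, and y* = 2 + 2/3·(…)/p_y.
Discretionary income = 156 − 4·6.75 − 2·1 = 127; x* = 4 + 1/3·127/6.75 = 10.2716.
At M' = 702: x* = 37.2346. Change: 37.2346 − 10.2716 = 26.963.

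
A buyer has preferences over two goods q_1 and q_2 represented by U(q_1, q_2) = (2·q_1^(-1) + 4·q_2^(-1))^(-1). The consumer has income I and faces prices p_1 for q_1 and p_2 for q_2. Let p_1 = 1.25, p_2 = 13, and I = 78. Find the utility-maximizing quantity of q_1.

q_1* = 11.2216

From the CES first-order condition, (1/2)·(q_2/q_1)^(2) = p_1/p_2.
Solve for the ratio: q_2/q_1 = [2·p_1/p_2]^(0.5).
Substitute q_2 = (q_2/q_1)·q_1 into the budget: q_1* = I/(p_1 + p_2·(q_2/q_1)).
Numerically q_2/q_1 = 0.438529, so q_1* = 78/(1.25 + 13·0.438529) = 11.2216.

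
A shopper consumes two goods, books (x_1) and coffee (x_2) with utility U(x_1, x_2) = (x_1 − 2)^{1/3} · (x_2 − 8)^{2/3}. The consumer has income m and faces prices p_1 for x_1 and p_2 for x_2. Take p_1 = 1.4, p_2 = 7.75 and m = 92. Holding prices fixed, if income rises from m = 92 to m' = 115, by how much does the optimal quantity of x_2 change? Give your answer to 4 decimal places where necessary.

Δx_2* = 1.9785

This is Cobb-Douglas in (x_1−2, x_2−8): tangency gives 1/3·p_2·(x_2−8) = 2/3·p_1·(x_1−2).
After buying the subsistence bundle (2, 8), a share 1/3 of the remaining income goes to x_1: x_1* = 2 + 1/3·(m − 2p_1 − 8p_2)/p_1.
Discretionary income = 92 − 2·1.4 − 8·7.75 = 27.2; x_2* = 8 + 2/3·27.2/7.75 = 10.3398.
At m' = 115: x_2* = 12.3183. Change: 12.3183 − 10.3398 = 1.9785.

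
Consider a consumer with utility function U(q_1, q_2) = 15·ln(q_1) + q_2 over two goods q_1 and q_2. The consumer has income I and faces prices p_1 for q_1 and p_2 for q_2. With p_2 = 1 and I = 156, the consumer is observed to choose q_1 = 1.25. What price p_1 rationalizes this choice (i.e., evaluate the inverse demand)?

p_1 = 12

Set MRS = p_1/p_2: (15/q_1)/1 = p_1/p_2.
So q_1*(p_1,p_2) = 15·p_2/p_1, independent of income; and q_2* = (I − 15·p_2)/p_2.
Set q_1* = 1.25 in the demand function and solve for p_1: p_1 = 12.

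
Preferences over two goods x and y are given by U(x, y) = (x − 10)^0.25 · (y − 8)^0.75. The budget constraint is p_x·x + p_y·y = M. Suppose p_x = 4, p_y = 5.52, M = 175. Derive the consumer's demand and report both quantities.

x* = 15.6775, y* = 20.3424

This is Cobb-Douglas in (x−10, y−8): tangency gives 0.25·p_y·(y−8) = 0.75·p_x·(x−10).
After buying the subsistence bundle (10, 8), a share 0.25 of the remaining income goes to x: x* = 10 + 0.25·(M − 10p_x − 8p_y)/p_x.
Discretionary income = 175 − 10·4 − 8·5.52 = 90.84; x* = 10 + 0.25·90.84/4 = 15.6775; y* = 8 + 0.75·90.84/5.52 = 20.3424.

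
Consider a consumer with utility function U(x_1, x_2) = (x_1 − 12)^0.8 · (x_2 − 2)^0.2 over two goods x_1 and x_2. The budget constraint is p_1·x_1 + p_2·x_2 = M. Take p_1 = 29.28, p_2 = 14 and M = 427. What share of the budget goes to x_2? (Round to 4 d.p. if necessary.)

share on x_2 = 0.0879

This is Cobb-Douglas in (x_1−12, x_2−2): tangency gives 0.8·p_2·(x_2−2) = 0.2·p_1·(x_1−12).
Substituting into the budget: x_1* = 12 + 0.8·(M − 12·p_1 − 2·p_2)/p_1, and x_2* = 2 + 0.2·(…)/p_2.
Discretionary income = 427 − 12·29.28 − 2·14 = 47.64; x_1* = 12 + 0.8·47.64/29.28 = 13.3016; x_2* = 2 + 0.2·47.64/14 = 2.6806.
Expenditure on x_2: 14·2.6806 = 37.528; share = 0.0879.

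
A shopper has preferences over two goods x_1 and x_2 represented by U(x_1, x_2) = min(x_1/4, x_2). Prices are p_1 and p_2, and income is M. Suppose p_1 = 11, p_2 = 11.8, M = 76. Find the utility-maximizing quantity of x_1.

Leontief preferences: the optimum is at the kink where x_1/4 = x_2/1, i.e. x_2 = (1/4)·x_1.
Budget: p_1·x_1 + p_2·(1/4)·x_1 = M, so (4·p_1 + p_2)·x_1 = 4·M.
Demand: x_1*(p_1,p_2,M) = 4·M/(4·p_1 + p_2), x_2* = M/(4·p_1 + p_2).
Here 4·11 + 11.8 = 55.8, giving x_1* = 5.448.

x_1* = 5.448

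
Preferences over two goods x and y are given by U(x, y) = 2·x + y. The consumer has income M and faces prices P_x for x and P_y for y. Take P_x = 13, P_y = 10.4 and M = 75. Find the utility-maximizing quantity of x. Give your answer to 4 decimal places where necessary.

x* = 5.7692

Perfect substitutes: compare marginal utility per dollar. 2/P_x vs 1/P_y → 0.1538 vs 0.0962.
x gives more utility per dollar, so spend all income on x: x* = M/P_x, y* = 0.
Numerically: x* = 5.7692, y* = 0.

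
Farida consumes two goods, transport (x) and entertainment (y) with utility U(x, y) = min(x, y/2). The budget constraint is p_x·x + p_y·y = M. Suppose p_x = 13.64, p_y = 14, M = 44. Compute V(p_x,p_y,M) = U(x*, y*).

V = 1.0567

Leontief preferences: the optimum is at the kink where x/1 = y/2, i.e. y = 2·x.
Budget: p_x·x + p_y·2·x = M, so (p_x + 2·p_y)·x = M.
Demand: x*(p_x,p_y,M) = M/(p_x + 2·p_y), y* = 2·M/(p_x + 2·p_y).
Here 13.64 + 2·14 = 41.64, giving x* = 1.0567 and y* = 2.1134.
Utility at the optimum: U(1.0567, 2.1134) = 1.0567.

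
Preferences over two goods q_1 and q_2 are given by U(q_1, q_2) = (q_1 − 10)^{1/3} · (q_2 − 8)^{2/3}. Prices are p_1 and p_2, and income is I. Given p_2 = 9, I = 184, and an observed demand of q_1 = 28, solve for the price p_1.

p_1 = 1.75

Let q_1' = q_1−10, q_2' = q_2−8. MRS = (1/2)·q_2'/q_1' = p_1/p_2.
After buying the subsistence bundle (10, 8), a share 1/3 of the remaining income goes to q_1: q_1* = 10 + 1/3·(I − 10p_1 − 8p_2)/p_1.
Set q_1* = 28 in the demand function and solve for p_1: p_1 = 1.75.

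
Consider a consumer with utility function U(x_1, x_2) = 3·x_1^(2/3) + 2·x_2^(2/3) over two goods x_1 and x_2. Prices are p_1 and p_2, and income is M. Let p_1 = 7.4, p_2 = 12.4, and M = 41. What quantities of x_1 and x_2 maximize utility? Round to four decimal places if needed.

x_1* = 5.0117, x_2* = 0.3156

MU_x_1 ∝ 3·x_1^(-1/3), MU_x_2 ∝ 2·x_2^(-1/3), so MRS = (3/2)·(x_2/x_1)^(1/3) = p_1/p_2.
Solve for the ratio: x_2/x_1 = [(2/3)·p_1/p_2]^(3).
Substitute x_2 = (x_2/x_1)·x_1 into the budget: x_1* = M/(p_1 + p_2·(x_2/x_1)).
Numerically x_2/x_1 = 0.062973, so x_1* = 41/(7.4 + 12.4·0.062973) = 5.0117 and x_2* = 0.062973·5.0117 = 0.3156.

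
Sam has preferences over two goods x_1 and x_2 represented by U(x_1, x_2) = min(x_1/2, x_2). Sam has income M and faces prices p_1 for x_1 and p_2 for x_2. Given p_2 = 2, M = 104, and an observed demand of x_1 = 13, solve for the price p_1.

With perfect complements, no substitution: consume in ratio x_1:x_2 = 2:1.
Budget: p_1·x_1 + p_2·(1/2)·x_1 = M, so (2·p_1 + p_2)·x_1 = 2·M.
Demand: x_1*(p_1,p_2,M) = 2·M/(2·p_1 + p_2), x_2* = M/(2·p_1 + p_2).
Set x_1* = 13 in the demand function and solve for p_1: p_1 = 7.

p_1 = 7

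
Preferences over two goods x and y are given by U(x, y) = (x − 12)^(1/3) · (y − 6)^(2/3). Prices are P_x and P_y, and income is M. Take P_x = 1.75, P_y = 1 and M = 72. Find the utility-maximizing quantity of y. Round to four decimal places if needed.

Let x' = x−12, y' = y−6. MRS = (1/2)·y'/x' = P_x/P_y.
After buying the subsistence bundle (12, 6), a share 1/3 of the remaining income goes to x: x* = 12 + 1/3·(M − 12P_x − 6P_y)/P_x.
Discretionary income = 72 − 12·1.75 − 6·1 = 45; y* = 6 + 2/3·45/1 = 36.

y* = 36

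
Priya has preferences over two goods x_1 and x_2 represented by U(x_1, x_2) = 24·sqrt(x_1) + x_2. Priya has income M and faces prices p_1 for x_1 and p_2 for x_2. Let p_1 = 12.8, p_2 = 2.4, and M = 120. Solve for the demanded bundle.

x_1* = 5.0625, x_2* = 23

Solve: √x_1 = 12·p_2/p_1, so x_1*(p_1,p_2) = (12·p_2/p_1)², and x_2* = (M − p_1·x_1*)/p_2.
Plugging in: x_1* = (12·2.4/12.8)² = 5.0625, x_2* = 23.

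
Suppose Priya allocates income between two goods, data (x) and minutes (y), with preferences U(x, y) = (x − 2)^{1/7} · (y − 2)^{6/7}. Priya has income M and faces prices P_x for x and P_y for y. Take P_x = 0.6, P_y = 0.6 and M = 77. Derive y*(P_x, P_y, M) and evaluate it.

Substituting into the budget: x* = 2 + 1/7·(M − 2·P_x − 2·P_y)/P_x, and y* = 2 + 6/7·(…)/P_y.
Discretionary income = 77 − 2·0.6 − 2·0.6 = 74.6; y* = 2 + 6/7·74.6/0.6 = 108.5714.

y* = 108.5714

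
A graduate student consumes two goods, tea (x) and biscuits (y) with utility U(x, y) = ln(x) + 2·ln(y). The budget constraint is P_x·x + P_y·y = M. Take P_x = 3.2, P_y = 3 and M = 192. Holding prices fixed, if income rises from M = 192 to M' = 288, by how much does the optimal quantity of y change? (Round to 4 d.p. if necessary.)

Δy* = 21.3333

At P_x=3.2, P_y=3, M=192: y* = 2/3·192/3 = 42.6667.
At M' = 288: y* = 64. Change: 64 − 42.6667 = 21.3333.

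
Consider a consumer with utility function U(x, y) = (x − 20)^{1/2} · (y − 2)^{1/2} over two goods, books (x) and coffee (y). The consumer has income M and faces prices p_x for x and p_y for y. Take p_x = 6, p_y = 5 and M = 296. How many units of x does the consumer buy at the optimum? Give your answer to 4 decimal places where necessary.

After buying the subsistence bundle (20, 2), a share 0.5 of the remaining income goes to x: x* = 20 + 0.5·(M − 20p_x − 2p_y)/p_x.
Discretionary income = 296 − 20·6 − 2·5 = 166; x* = 20 + 0.5·166/6 = 33.8333.

x* = 33.8333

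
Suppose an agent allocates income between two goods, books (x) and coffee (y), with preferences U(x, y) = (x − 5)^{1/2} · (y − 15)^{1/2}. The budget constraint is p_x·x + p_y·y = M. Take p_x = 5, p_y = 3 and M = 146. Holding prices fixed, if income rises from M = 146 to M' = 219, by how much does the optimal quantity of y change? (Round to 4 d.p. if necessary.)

Let x' = x−5, y' = y−15. MRS = y'/x' = p_x/p_y.
After buying the subsistence bundle (5, 15), a share 0.5 of the remaining income goes to x: x* = 5 + 0.5·(M − 5p_x − 15p_y)/p_x.
Discretionary income = 146 − 5·5 − 15·3 = 76; y* = 15 + 0.5·76/3 = 27.6667.
At M' = 219: y* = 39.8333. Change: 39.8333 − 27.6667 = 12.1667.

Δy* = 12.1667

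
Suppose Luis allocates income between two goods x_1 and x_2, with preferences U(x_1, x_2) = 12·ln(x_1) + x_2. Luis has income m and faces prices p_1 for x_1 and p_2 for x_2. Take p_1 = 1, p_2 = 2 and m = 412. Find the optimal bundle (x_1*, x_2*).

MU_x_1 = 12/x_1, MU_x_2 = 1. Tangency: 12/x_1 = p_1/p_2.
So x_1*(p_1,p_2) = 12·p_2/p_1, independent of income; and x_2* = (m − 12·p_2)/p_2.
At the given prices: x_1* = 12·2/1 = 24, and x_2* = 194.

x_1* = 24, x_2* = 194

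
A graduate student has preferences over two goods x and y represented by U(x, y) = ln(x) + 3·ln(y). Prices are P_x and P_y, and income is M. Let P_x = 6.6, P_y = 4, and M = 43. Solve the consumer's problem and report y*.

MU_x/MU_y = (y)/(3·x); tangency sets this equal to P_x/P_y.
Rearranging, P_y·y = 3·P_x·x. Substituting into the budget gives P_x·x·(1 + 3) = M.
Demand: x*(P_x,P_y,M) = 0.25·M/P_x and y* = 0.75·M/P_y.
At P_x=6.6, P_y=4, M=43: y* = 0.75·43/4 = 8.0625.

y* = 8.0625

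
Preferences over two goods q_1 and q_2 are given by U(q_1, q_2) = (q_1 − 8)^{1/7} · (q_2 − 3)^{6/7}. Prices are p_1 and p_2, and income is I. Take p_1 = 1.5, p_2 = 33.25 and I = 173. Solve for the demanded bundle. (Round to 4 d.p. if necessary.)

q_1* = 13.8333, q_2* = 4.5789

MRS = (1/6)·(q_2−3)/(q_1−8). Tangency with p_1/p_2 gives q_2−3 = 6·(p_1/p_2)·(q_1−8).
Substituting into the budget: q_1* = 8 + 1/7·(I − 8·p_1 − 3·p_2)/p_1, and q_2* = 3 + 6/7·(…)/p_2.
Discretionary income = 173 − 8·1.5 − 3·33.25 = 61.25; q_1* = 8 + 1/7·61.25/1.5 = 13.8333; q_2* = 3 + 6/7·61.25/33.25 = 4.5789.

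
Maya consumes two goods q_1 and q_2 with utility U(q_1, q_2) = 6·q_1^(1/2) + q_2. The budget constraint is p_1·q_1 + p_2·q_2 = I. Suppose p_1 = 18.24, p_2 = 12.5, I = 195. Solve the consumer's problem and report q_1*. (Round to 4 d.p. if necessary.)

q_1* = 4.2268

Utility is quasi-linear in q_2; the FOC for q_1 is 3/√q_1 = p_1/p_2.
Solve: √q_1 = 3·p_2/p_1, so q_1*(p_1,p_2) = (3·p_2/p_1)², and q_2* = (I − p_1·q_1*)/p_2.
Plugging in: q_1* = (3·12.5/18.24)² = 4.2268.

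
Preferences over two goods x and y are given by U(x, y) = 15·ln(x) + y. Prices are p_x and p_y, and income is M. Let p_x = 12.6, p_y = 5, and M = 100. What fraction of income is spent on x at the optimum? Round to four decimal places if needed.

Set MRS = p_x/p_y: (15/x)/1 = p_x/p_y.
So x*(p_x,p_y) = 15·p_y/p_x, independent of income; and y* = (M − 15·p_y)/p_y.
At the given prices: x* = 15·5/12.6 = 5.9524, and y* = 5.
Expenditure on x: 12.6·5.9524 = 75; share = 0.75.

share on x = 0.75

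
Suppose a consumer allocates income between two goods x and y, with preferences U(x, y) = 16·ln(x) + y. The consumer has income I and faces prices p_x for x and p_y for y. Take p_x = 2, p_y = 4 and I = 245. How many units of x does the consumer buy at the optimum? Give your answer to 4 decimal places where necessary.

x* = 32

Set MRS = p_x/p_y: (16/x)/1 = p_x/p_y.
So x*(p_x,p_y) = 16·p_y/p_x, independent of income; and y* = (I − 16·p_y)/p_y.
At the given prices: x* = 16·4/2 = 32.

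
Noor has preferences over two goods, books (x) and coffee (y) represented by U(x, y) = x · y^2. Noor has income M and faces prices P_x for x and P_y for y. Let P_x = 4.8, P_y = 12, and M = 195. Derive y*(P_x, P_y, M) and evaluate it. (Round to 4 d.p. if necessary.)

MU_x/MU_y = (y)/(2·x); tangency sets this equal to P_x/P_y.
So P_y·y = 2·P_x·x; combined with the budget, a share 1/3 of income goes to x.
Demand: x*(P_x,P_y,M) = 1/3·M/P_x and y* = 2/3·M/P_y.
At P_x=4.8, P_y=12, M=195: y* = 2/3·195/12 = 10.8333.

y* = 10.8333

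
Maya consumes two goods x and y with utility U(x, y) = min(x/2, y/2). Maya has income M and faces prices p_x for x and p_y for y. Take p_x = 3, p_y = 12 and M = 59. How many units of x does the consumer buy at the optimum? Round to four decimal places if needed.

x* = 3.9333

With perfect complements, no substitution: consume in ratio x:y = 2:2.
Budget: p_x·x + p_y·x = M, so (2·p_x + 2·p_y)·x = 2·M.
Demand: x*(p_x,p_y,M) = 2·M/(2·p_x + 2·p_y), y* = 2·M/(2·p_x + 2·p_y).
Here 2·3 + 2·12 = 30, giving x* = 3.9333.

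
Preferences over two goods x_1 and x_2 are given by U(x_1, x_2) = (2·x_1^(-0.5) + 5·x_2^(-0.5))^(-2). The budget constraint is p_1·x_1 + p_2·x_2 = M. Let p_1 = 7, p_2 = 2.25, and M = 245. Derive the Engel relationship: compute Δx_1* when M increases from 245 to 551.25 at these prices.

Δx_1* = 19.3431

MU_x_1 ∝ 2·x_1^(-1.5), MU_x_2 ∝ 5·x_2^(-1.5), so MRS = (2/5)·(x_2/x_1)^(1.5) = p_1/p_2.
Hence x_2/x_1 = ((5/2)·p_1/p_2)^(1/(1.5)), i.e. raised to the 2/3 power.
Substitute x_2 = (x_2/x_1)·x_1 into the budget: x_1* = M/(p_1 + p_2·(x_2/x_1)).
Numerically x_2/x_1 = 3.925579, so x_1* = 245/(7 + 2.25·3.925579) = 15.4744.
At M' = 551.25: x_1* = 34.8175. Change: 34.8175 − 15.4744 = 19.3431.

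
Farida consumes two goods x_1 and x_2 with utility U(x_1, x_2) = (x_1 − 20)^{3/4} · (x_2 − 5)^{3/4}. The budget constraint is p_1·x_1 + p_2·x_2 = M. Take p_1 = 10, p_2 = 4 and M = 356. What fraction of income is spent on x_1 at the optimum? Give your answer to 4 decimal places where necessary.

share on x_1 = 0.7528

This is Cobb-Douglas in (x_1−20, x_2−5): tangency gives 0.75·p_2·(x_2−5) = 0.75·p_1·(x_1−20).
Substituting into the budget: x_1* = 20 + 0.5·(M − 20·p_1 − 5·p_2)/p_1, and x_2* = 5 + 0.5·(…)/p_2.
Discretionary income = 356 − 20·10 − 5·4 = 136; x_1* = 20 + 0.5·136/10 = 26.8; x_2* = 5 + 0.5·136/4 = 22.
Expenditure on x_1: 10·26.8 = 268; share = 0.7528.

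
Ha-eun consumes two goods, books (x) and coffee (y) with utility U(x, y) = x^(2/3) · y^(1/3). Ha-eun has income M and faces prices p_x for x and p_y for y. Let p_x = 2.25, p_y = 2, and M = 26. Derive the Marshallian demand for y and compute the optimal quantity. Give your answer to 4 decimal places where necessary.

y* = 4.3333

Demand: x*(p_x,p_y,M) = 2/3·M/p_x and y* = 1/3·M/p_y.
At p_x=2.25, p_y=2, M=26: y* = 1/3·26/2 = 4.3333.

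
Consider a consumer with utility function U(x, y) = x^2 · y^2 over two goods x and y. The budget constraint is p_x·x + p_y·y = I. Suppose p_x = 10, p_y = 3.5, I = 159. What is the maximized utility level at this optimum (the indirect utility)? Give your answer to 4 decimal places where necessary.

V = 32608.6205

The MRS is y/x. Set MRS = p_x/p_y.
So 2·p_y·y = 2·p_x·x; combined with the budget, a share 0.5 of income goes to x.
Demand: x*(p_x,p_y,I) = 0.5·I/p_x and y* = 0.5·I/p_y.
At p_x=10, p_y=3.5, I=159: x* = 0.5·159/10 = 7.95, y* = 22.7143.
Utility at the optimum: U(7.95, 22.7143) = 32608.6205.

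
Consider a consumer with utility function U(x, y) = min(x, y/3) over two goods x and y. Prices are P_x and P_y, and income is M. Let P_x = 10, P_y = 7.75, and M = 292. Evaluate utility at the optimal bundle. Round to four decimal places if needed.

With perfect complements, no substitution: consume in ratio x:y = 1:3.
Budget: P_x·x + P_y·3·x = M, so (P_x + 3·P_y)·x = M.
Demand: x*(P_x,P_y,M) = M/(P_x + 3·P_y), y* = 3·M/(P_x + 3·P_y).
Here 10 + 3·7.75 = 33.25, giving x* = 8.782 and y* = 26.3459.
Utility at the optimum: U(8.782, 26.3459) = 8.782.

V = 8.782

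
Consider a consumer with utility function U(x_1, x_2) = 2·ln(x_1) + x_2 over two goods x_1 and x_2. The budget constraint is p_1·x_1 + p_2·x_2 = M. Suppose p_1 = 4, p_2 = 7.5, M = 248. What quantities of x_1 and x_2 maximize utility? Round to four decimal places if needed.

x_1* = 3.75, x_2* = 31.0667

MU_x_1 = 2/x_1, MU_x_2 = 1. Tangency: 2/x_1 = p_1/p_2.
So x_1*(p_1,p_2) = 2·p_2/p_1, independent of income; and x_2* = (M − 2·p_2)/p_2.
At the given prices: x_1* = 2·7.5/4 = 3.75, and x_2* = 31.0667.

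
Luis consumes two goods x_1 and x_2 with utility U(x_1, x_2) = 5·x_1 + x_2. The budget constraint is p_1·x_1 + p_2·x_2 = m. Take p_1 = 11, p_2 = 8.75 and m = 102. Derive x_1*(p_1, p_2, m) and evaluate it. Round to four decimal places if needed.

x_1* = 9.2727

x_1 gives more utility per dollar, so spend all income on x_1: x_1* = m/p_1, x_2* = 0.
Numerically: x_1* = 9.2727, x_2* = 0.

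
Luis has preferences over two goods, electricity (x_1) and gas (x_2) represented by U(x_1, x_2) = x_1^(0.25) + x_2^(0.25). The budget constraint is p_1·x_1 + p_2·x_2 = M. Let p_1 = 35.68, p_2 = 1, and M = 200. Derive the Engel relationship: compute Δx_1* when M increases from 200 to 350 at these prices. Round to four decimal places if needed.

MU_x_1 ∝ x_1^(-0.75), MU_x_2 ∝ x_2^(-0.75), so MRS = (x_2/x_1)^(0.75) = p_1/p_2.
Hence x_2/x_1 = (p_1/p_2)^(1/(0.75)), i.e. raised to the 4/3 power.
With the ratio pinned down, the budget gives x_1* = M/(p_1 + p_2·(x_2/x_1)) and x_2* = (x_2/x_1)·x_1*.
Numerically x_2/x_1 = 117.46265, so x_1* = 200/(35.68 + 1·117.46265) = 1.306.
At M' = 350: x_1* = 2.2855. Change: 2.2855 − 1.306 = 0.9795.

Δx_1* = 0.9795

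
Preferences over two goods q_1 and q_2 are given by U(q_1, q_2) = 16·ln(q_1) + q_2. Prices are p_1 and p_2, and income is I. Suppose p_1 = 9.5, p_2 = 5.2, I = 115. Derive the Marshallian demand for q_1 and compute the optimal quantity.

q_1* = 8.7579

At the given prices: q_1* = 16·5.2/9.5 = 8.7579.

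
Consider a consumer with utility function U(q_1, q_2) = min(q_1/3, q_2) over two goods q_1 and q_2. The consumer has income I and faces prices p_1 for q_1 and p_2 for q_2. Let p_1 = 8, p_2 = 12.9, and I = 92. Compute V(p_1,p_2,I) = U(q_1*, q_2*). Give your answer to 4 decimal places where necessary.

Leontief preferences: the optimum is at the kink where q_1/3 = q_2/1, i.e. q_2 = (1/3)·q_1.
Budget: p_1·q_1 + p_2·(1/3)·q_1 = I, so (3·p_1 + p_2)·q_1 = 3·I.
Demand: q_1*(p_1,p_2,I) = 3·I/(3·p_1 + p_2), q_2* = I/(3·p_1 + p_2).
Here 3·8 + 12.9 = 36.9, giving q_1* = 7.4797 and q_2* = 2.4932.
Utility at the optimum: U(7.4797, 2.4932) = 2.4932.

V = 2.4932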